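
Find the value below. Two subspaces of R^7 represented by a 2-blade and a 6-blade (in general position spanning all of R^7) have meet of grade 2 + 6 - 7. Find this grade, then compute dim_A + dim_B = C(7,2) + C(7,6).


Meet grade = grade(A) + grade(B) - n
= 2 + 6 - 7 = 1
C(7,2) = 21
C(7,6) = 7
dim_A + dim_B = 21 + 7 = 28


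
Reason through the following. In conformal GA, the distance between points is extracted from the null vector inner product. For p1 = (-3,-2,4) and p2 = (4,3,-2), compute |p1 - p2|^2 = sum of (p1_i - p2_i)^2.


p1 - p2 = (-7, -5, 6)
|p1 - p2|^2 = (-7)^2 + (-5)^2 + 6^2
= 49 + 25 + 36
= 110


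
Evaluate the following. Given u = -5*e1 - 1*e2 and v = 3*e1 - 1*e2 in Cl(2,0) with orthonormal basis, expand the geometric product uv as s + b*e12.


Expand: (-5*e1 - 1*e2)(3*e1 - 1*e2)
= (-5)*3*e1e1 + (-5)*(-1)*e1e2 + (-1)*3*e2e1 + (-1)*(-1)*e2e2
Using e1^2 = e2^2 = 1, e2e1 = -e1e2:
Scalar part s = (-5)*3 + (-1)*(-1) = -15 + 1 = -14
Bivector part b = (-5)*(-1) - (-1)*3 = 5 - (-3) = 8
uv = -14 + 8*e12


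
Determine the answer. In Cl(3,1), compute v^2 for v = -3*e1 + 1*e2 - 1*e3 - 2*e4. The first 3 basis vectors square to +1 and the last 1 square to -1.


v^2 = sum of c_i^2 * e_i^2
Positive signature terms (e_i^2 = +1): (-3)^2 + 1^2 + (-1)^2 = 11
Negative signature terms (e_j^2 = -1): (-2)^2 = 4
v^2 = 11 - 4 = 7


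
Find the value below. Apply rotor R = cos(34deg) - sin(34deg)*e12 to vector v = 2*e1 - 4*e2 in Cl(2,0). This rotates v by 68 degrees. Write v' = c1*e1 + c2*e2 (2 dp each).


Rotor R = cos(34deg) - sin(34deg)*e12
Rotation angle theta = 2 * 34 = 68 degrees
v' = R*v*~R rotates v by theta.
cos(68deg) = 0.3746, sin(68deg) = 0.9272
v'_1 = 2*cos(68deg) - (-4)*sin(68deg)
= 2*0.3746 - (-4)*0.9272
= 4.46
v'_2 = 2*sin(68deg) + (-4)*cos(68deg)
= 2*0.9272 + (-4)*0.3746
= 0.36
v' = 4.46*e1 + 0.36*e2


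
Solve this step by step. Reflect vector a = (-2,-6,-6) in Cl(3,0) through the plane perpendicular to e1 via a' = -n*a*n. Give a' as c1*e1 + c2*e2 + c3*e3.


Reflection formula: a' = -n*a*n, with n = e1 (unit vector, n^2 = 1).
For reflection through hyperplane perp to e1:
The component along e1 flips sign, others stay.
a = (-2, -6, -6)
a' = (2, -6, -6)
a' = 2*e1 - 6*e2 - 6*e3


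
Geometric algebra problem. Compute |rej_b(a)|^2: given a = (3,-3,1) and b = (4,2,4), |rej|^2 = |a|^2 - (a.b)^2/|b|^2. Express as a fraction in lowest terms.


|a|^2 = 3^2 + (-3)^2 + 1^2 = 19
|b|^2 = 4^2 + 2^2 + 4^2 = 36
a . b = 3*4 + (-3)*2 + 1*4 = 10
(a.b)^2 = 10^2 = 100
|rej|^2 = 19 - 100/36
= (684 - 100)/36
= 584/36
In lowest terms: 146/9


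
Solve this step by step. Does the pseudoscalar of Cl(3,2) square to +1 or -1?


The pseudoscalar I = e1...e_n (product of all n generators) of Cl(p,q) satisfies I^2 = (-1)^(q + n(n-1)/2).
p = 3, q = 2, n = p + q = 5
n(n-1)/2 = 5 * 4 / 2 = 10
Exponent = q + n(n-1)/2 = 2 + 10 = 12
I^2 = (-1)^12 = +1


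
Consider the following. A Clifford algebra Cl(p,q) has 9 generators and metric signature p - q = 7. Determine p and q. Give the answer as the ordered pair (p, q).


We need p + q = 9 and p - q = 7.
Adding: 2p = 9 + 7 = 16, so p = 8.
Then q = 9 - 8 = 1.
(p, q) = (8, 1)


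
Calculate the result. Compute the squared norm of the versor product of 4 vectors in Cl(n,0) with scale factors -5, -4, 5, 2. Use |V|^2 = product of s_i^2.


Each vector v_i has |v_i|^2 = s_i^2
Squared scales: (-5)^2 = 25, (-4)^2 = 16, 5^2 = 25, 2^2 = 4
|V|^2 = 25 * 16 * 25 * 4
= 40000


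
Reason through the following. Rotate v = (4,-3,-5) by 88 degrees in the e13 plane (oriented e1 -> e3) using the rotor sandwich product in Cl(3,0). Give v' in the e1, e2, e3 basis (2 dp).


Rotor R = cos(44deg) - sin(44deg)*e13
Rotation angle theta = 2 * 44 = 88 degrees in the e13 plane (e1 -> e3).
The component perpendicular to the plane (e2) is invariant: v'_2 = v2 = -3.00
cos(88deg) = 0.0349, sin(88deg) = 0.9994
v'_1 = v1*cos(theta) - v3*sin(theta) = 4*0.0349 - (-5)*0.9994 = 5.14
v'_3 = v1*sin(theta) + v3*cos(theta) = 4*0.9994 + (-5)*0.0349 = 3.82
v' = 5.14*e1 - 3.00*e2 + 3.82*e3


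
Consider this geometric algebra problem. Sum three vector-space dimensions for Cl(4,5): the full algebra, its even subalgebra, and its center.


n = 4 + 5 = 9
Total dim = 2^9 = 512
Even subalgebra dim = 2^8 = 256
n is odd, so center dim = 2
Sum = 512 + 256 + 2 = 770


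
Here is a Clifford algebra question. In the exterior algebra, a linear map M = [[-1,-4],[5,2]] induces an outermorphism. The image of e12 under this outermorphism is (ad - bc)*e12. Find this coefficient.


The outermorphism of a linear map f sends e1^e2 to f(e1)^f(e2).
f(e1) = -1*e1 + 5*e2
f(e2) = -4*e1 + 2*e2
f(e1) ^ f(e2) = (-1*e1 + 5*e2) ^ (-4*e1 + 2*e2)
= (-1)*2*e12 + 5*(-4)*e21
= (-2 - (-20))*e12
= 18*e12
Coefficient = 18


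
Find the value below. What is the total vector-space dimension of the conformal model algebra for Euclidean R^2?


The conformal model of R^2 uses Cl(3,1): the 2 Euclidean generators plus two extra orthogonal generators e+ (e+^2 = +1) and e- (e-^2 = -1), from which the null vectors e0, einf are built.
Number of generators m = 2 + 2 = 4.
dim Cl(p,q) = 2^m = 2^4 = 16


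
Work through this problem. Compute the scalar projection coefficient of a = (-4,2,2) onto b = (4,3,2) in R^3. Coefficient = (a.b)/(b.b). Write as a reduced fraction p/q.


Projection coefficient = (a . b) / (b . b)
a . b = (-4)*4 + 2*3 + 2*2
= -16 + 6 + 4 = -6
b . b = 4^2 + 3^2 + 2^2
= 16 + 9 + 4 = 29
Coefficient = -6/29
In lowest terms: -6/29


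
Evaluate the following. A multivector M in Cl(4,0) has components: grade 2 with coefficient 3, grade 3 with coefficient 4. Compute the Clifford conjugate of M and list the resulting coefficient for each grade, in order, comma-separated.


Clifford conjugate sign for grade k: (-1)^(k(k+1)/2)
Grade 2: (-1)^(2*3/2) = (-1)^3 = -1, coeff 3 -> -3
Grade 3: (-1)^(3*4/2) = (-1)^6 = 1, coeff 4 -> 4
Conjugated coefficients: -3, 4


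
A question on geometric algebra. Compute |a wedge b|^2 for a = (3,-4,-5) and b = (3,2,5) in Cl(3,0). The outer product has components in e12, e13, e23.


a wedge b = (a1*b2 - a2*b1)*e12 + (a1*b3 - a3*b1)*e13 + (a2*b3 - a3*b2)*e23
e12 coeff: 3*2 - (-4)*3 = 6 - (-12) = 18
e13 coeff: 3*5 - (-5)*3 = 15 - (-15) = 30
e23 coeff: (-4)*5 - (-5)*2 = -20 - (-10) = -10
|a wedge b|^2 = 18^2 + 30^2 + (-10)^2
= 324 + 900 + 100
= 1324


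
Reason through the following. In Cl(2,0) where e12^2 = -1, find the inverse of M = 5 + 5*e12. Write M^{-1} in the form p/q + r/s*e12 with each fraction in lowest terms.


M = 5 + 5*e12, where e12^2 = -1.
Since M commutes with its reverse ~M = a - b*e12, M * ~M = a^2 - b^2*e12^2 = a^2 + b^2.
So M^{-1} = ~M / (a^2 + b^2) = (a - b*e12)/(a^2 + b^2).
a^2 + b^2 = 25 + 25 = 50
Scalar part = 5/50 = 1/10
Bivector coeff = -5/50 = -1/10
M^{-1} = 1/10 - 1/10*e12


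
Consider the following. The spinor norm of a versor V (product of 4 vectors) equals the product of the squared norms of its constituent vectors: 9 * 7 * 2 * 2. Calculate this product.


Spinor norm N(V) = |v1|^2 * |v2|^2 * ... * |v4|^2
= 9 * 7 * 2 * 2
Running product: 9, 63, 126, 252
N(V) = 252


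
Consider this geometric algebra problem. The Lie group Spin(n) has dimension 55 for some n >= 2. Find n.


dim Spin(n) = dim so(n) = n(n-1)/2.
Solve n(n-1)/2 = 55, i.e. n^2 - n - 110 = 0.
Discriminant = 1 + 8*55 = 441
n = (1 + sqrt(441))/2 = (1 + 21)/2 = 11


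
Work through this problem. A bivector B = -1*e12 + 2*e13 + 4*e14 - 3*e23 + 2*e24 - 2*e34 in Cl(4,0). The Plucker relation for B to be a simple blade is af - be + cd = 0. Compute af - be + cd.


Plucker relation: af - be + cd
a*f = (-1)*(-2) = 2
b*e = 2*2 = 4
c*d = 4*(-3) = -12
af - be + cd = 2 - 4 + (-12)
= -14


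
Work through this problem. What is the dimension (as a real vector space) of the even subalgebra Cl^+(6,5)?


Even subalgebra dimension = 2^(n-1)
n = 6 + 5 = 11
2^(11 - 1) = 2^10 = 1024
Verification: sum of C(11,k) for even k = 1 + 55 + 330 + 462 + 165 + 11 = 1024
Result = 1024


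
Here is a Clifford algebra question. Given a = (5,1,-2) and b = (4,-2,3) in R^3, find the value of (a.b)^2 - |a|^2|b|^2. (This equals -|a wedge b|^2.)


a . b = 5*4 + 1*(-2) + (-2)*3
= 20 + (-2) + (-6) = 12
|a|^2 = 5^2 + 1^2 + (-2)^2 = 30
|b|^2 = 4^2 + (-2)^2 + 3^2 = 29
(a.b)^2 = 12^2 = 144
|a|^2 * |b|^2 = 30 * 29 = 870
Result = 144 - 870 = -726


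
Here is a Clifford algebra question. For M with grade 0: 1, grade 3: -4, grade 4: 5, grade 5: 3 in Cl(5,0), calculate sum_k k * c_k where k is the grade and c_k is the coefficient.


Grade-weighted sum = sum of grade_k * coefficient_k
0*1 = 0
3*(-4) = -12
4*5 = 20
5*3 = 15
Total = 0 + (-12) + 20 + 15 = 23


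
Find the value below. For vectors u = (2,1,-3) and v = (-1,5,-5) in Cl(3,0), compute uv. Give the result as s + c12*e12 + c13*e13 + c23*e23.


In Cl(3,0): e_i^2 = 1, e_ie_j = -e_je_i for i != j.
Scalar part = u . v = 2*(-1) + 1*5 + (-3)*(-5)
= -2 + 5 + 15 = 18
e12 coeff = 2*5 - 1*(-1) = 10 - (-1) = 11
e13 coeff = 2*(-5) - (-3)*(-1) = -10 - 3 = -13
e23 coeff = 1*(-5) - (-3)*5 = -5 - (-15) = 10
uv = 18 + 11*e12 - 13*e13 + 10*e23


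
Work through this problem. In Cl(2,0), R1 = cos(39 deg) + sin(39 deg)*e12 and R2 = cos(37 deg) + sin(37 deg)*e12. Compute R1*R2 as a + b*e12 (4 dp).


Same-plane rotors commute and their half-angles add:
R1*R2 = cos(a1 + a2) + sin(a1 + a2)*e12.
a1 + a2 = 39 + 37 = 76 deg
cos(76 deg) = 0.2419
sin(76 deg) = 0.9703
R1*R2 = 0.2419 + 0.9703*e12


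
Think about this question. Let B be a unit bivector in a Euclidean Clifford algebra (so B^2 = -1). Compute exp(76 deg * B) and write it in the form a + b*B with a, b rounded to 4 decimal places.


For a unit bivector B with B^2 = -1, the exponential series gives
e^(theta*B) = cos(theta) + sin(theta)*B (the GA analogue of Euler's formula).
theta = 76 degrees = 1.32645 rad
cos(76 deg) = 0.2419
sin(76 deg) = 0.9703
exp(theta*B) = 0.2419 + 0.9703*B


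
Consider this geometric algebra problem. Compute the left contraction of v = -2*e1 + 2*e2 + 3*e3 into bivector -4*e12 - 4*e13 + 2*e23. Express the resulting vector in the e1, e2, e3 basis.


Left contraction v _| B = <vB>_1 (grade-1 part of the geometric product vB).
Using e1_|e12 = e2, e2_|e12 = -e1, e1_|e13 = e3, e3_|e13 = -e1, e2_|e23 = e3, e3_|e23 = -e2:
e1 coeff: -v2*b12 - v3*b13 = -(2)*(-4) - (3)*(-4) = 20
e2 coeff: v1*b12 - v3*b23 = (-2)*(-4) - (3)*(2) = 2
e3 coeff: v1*b13 + v2*b23 = (-2)*(-4) + (2)*(2) = 12
v _| B = 20*e1 + 2*e2 + 12*e3


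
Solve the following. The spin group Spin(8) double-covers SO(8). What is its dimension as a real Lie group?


Spin(n) double-covers SO(n); both have Lie algebra so(n) of dimension n(n-1)/2.
n = 8
n(n-1) = 8 * 7 = 56
dim Spin(8) = 56/2 = 28


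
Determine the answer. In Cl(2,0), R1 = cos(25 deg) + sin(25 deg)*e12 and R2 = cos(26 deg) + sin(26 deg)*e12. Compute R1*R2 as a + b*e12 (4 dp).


Same-plane rotors commute and their half-angles add:
R1*R2 = cos(a1 + a2) + sin(a1 + a2)*e12.
a1 + a2 = 25 + 26 = 51 deg
cos(51 deg) = 0.6293
sin(51 deg) = 0.7771
R1*R2 = 0.6293 + 0.7771*e12


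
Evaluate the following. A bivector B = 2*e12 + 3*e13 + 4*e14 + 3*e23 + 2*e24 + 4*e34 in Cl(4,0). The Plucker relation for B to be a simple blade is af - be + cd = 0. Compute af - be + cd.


Plucker relation: af - be + cd
a*f = 2*4 = 8
b*e = 3*2 = 6
c*d = 4*3 = 12
af - be + cd = 8 - 6 + 12
= 14


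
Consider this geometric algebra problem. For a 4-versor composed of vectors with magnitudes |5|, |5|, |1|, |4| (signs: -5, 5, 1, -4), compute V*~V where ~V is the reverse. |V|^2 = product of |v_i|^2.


Each vector v_i has |v_i|^2 = s_i^2
Squared scales: (-5)^2 = 25, 5^2 = 25, 1^2 = 1, (-4)^2 = 16
|V|^2 = 25 * 25 * 1 * 16
= 10000


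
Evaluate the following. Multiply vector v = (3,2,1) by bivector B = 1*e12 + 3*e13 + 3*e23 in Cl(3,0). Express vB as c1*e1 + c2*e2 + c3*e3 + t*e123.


vB has grade-1 (vector) and grade-3 (trivector) parts: vB = (v _| B) + (v ^ B).
Vector part <vB>_1:
  e1: -v2*b12 - v3*b13 = -(2)*(1) - (1)*(3) = -5
  e2: v1*b12 - v3*b23 = (3)*(1) - (1)*(3) = 0
  e3: v1*b13 + v2*b23 = (3)*(3) + (2)*(3) = 15
Trivector part <vB>_3:
  e123: v1*b23 - v2*b13 + v3*b12 = (3)*(3) - (2)*(3) + (1)*(1) = 4
vB = -5*e1 + 0*e2 + 15*e3 + 4*e123


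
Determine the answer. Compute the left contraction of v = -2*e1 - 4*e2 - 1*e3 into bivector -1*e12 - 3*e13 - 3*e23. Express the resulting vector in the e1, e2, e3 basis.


Left contraction v _| B = <vB>_1 (grade-1 part of the geometric product vB).
Using e1_|e12 = e2, e2_|e12 = -e1, e1_|e13 = e3, e3_|e13 = -e1, e2_|e23 = e3, e3_|e23 = -e2:
e1 coeff: -v2*b12 - v3*b13 = -(-4)*(-1) - (-1)*(-3) = -7
e2 coeff: v1*b12 - v3*b23 = (-2)*(-1) - (-1)*(-3) = -1
e3 coeff: v1*b13 + v2*b23 = (-2)*(-3) + (-4)*(-3) = 18
v _| B = -7*e1 - 1*e2 + 18*e3


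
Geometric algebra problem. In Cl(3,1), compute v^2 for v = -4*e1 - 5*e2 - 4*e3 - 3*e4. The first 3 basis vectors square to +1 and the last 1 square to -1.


v^2 = sum of c_i^2 * e_i^2
Positive signature terms (e_i^2 = +1): (-4)^2 + (-5)^2 + (-4)^2 = 57
Negative signature terms (e_j^2 = -1): (-3)^2 = 9
v^2 = 57 - 9 = 48


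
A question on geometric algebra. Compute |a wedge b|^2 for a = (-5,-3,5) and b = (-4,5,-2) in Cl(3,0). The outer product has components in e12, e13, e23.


a wedge b = (a1*b2 - a2*b1)*e12 + (a1*b3 - a3*b1)*e13 + (a2*b3 - a3*b2)*e23
e12 coeff: (-5)*5 - (-3)*(-4) = -25 - 12 = -37
e13 coeff: (-5)*(-2) - 5*(-4) = 10 - (-20) = 30
e23 coeff: (-3)*(-2) - 5*5 = 6 - 25 = -19
|a wedge b|^2 = (-37)^2 + 30^2 + (-19)^2
= 1369 + 900 + 361
= 2630


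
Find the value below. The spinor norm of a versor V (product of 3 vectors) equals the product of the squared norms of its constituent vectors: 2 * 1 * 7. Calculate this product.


Spinor norm N(V) = |v1|^2 * |v2|^2 * ... * |v3|^2
= 2 * 1 * 7
Running product: 2, 2, 14
N(V) = 14


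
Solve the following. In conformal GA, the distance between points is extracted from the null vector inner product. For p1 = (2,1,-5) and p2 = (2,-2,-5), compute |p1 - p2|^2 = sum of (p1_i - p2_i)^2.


p1 - p2 = (0, 3, 0)
|p1 - p2|^2 = 0^2 + 3^2 + 0^2
= 0 + 9 + 0
= 9


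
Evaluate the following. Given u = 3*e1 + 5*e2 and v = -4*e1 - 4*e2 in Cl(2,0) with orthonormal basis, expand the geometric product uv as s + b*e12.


Expand: (3*e1 + 5*e2)(-4*e1 - 4*e2)
= 3*(-4)*e1e1 + 3*(-4)*e1e2 + 5*(-4)*e2e1 + 5*(-4)*e2e2
Using e1^2 = e2^2 = 1, e2e1 = -e1e2:
Scalar part s = 3*(-4) + 5*(-4) = -12 + (-20) = -32
Bivector part b = 3*(-4) - 5*(-4) = -12 - (-20) = 8
uv = -32 + 8*e12


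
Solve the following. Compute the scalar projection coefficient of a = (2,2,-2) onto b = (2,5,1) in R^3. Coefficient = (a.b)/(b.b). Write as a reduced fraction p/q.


Projection coefficient = (a . b) / (b . b)
a . b = 2*2 + 2*5 + (-2)*1
= 4 + 10 + (-2) = 12
b . b = 2^2 + 5^2 + 1^2
= 4 + 25 + 1 = 30
Coefficient = 12/30
In lowest terms: 2/5


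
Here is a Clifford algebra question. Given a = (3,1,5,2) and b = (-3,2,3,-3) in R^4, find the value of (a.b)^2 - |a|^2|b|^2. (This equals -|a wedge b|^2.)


a . b = 3*(-3) + 1*2 + 5*3 + 2*(-3)
= -9 + 2 + 15 + (-6) = 2
|a|^2 = 3^2 + 1^2 + 5^2 + 2^2 = 39
|b|^2 = (-3)^2 + 2^2 + 3^2 + (-3)^2 = 31
(a.b)^2 = 2^2 = 4
|a|^2 * |b|^2 = 39 * 31 = 1209
Result = 4 - 1209 = -1205


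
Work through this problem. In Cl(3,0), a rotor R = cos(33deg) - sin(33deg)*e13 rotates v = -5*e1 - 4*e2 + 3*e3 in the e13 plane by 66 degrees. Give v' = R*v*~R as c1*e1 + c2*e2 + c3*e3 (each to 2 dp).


Rotor R = cos(33deg) - sin(33deg)*e13
Rotation angle theta = 2 * 33 = 66 degrees in the e13 plane (e1 -> e3).
The component perpendicular to the plane (e2) is invariant: v'_2 = v2 = -4.00
cos(66deg) = 0.4067, sin(66deg) = 0.9135
v'_1 = v1*cos(theta) - v3*sin(theta) = -5*0.4067 - 3*0.9135 = -4.77
v'_3 = v1*sin(theta) + v3*cos(theta) = -5*0.9135 + 3*0.4067 = -3.35
v' = -4.77*e1 - 4.00*e2 - 3.35*e3


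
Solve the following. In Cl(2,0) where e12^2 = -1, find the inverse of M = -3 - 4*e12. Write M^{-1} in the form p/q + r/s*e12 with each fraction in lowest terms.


M = -3 - 4*e12, where e12^2 = -1.
Since M commutes with its reverse ~M = a - b*e12, M * ~M = a^2 - b^2*e12^2 = a^2 + b^2.
So M^{-1} = ~M / (a^2 + b^2) = (a - b*e12)/(a^2 + b^2).
a^2 + b^2 = 9 + 16 = 25
Scalar part = -3/25 = -3/25
Bivector coeff = 4/25 = 4/25
M^{-1} = -3/25 + 4/25*e12


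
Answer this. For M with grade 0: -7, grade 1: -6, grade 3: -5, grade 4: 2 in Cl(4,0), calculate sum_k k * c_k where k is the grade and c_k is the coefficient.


Grade-weighted sum = sum of grade_k * coefficient_k
0*(-7) = 0
1*(-6) = -6
3*(-5) = -15
4*2 = 8
Total = 0 + (-6) + (-15) + 8 = -13


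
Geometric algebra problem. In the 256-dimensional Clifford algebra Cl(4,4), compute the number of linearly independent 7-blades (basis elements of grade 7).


Number of grade-k basis blades in Cl(p,q) with n = p + q is C(n, k).
n = 4 + 4 = 8
C(8, 7) = 8! / (7! * 1!)
= 40320 / (5040 * 1)
= 8


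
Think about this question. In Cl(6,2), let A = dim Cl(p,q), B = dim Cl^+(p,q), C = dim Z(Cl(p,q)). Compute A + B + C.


n = 6 + 2 = 8
Total dim = 2^8 = 256
Even subalgebra dim = 2^7 = 128
n is even, so center dim = 1
Sum = 256 + 128 + 1 = 385


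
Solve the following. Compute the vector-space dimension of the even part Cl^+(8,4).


Even subalgebra dimension = 2^(n-1)
n = 8 + 4 = 12
2^(12 - 1) = 2^11 = 2048
Verification: sum of C(12,k) for even k = 1 + 66 + 495 + 924 + 495 + 66 + 1 = 2048
Result = 2048


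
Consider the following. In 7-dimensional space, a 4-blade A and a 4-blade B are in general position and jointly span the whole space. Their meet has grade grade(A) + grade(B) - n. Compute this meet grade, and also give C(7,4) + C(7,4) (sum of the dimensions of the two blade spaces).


Meet grade = grade(A) + grade(B) - n
= 4 + 4 - 7 = 1
C(7,4) = 35
C(7,4) = 35
dim_A + dim_B = 35 + 35 = 70


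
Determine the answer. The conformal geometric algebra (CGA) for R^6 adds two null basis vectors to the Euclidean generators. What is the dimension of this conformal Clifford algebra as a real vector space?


The conformal model of R^6 uses Cl(7,1): the 6 Euclidean generators plus two extra orthogonal generators e+ (e+^2 = +1) and e- (e-^2 = -1), from which the null vectors e0, einf are built.
Number of generators m = 6 + 2 = 8.
dim Cl(p,q) = 2^m = 2^8 = 256


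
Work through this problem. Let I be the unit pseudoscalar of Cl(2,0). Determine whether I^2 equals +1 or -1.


The pseudoscalar I = e1...e_n (product of all n generators) of Cl(p,q) satisfies I^2 = (-1)^(q + n(n-1)/2).
p = 2, q = 0, n = p + q = 2
n(n-1)/2 = 2 * 1 / 2 = 1
Exponent = q + n(n-1)/2 = 0 + 1 = 1
I^2 = (-1)^1 = -1


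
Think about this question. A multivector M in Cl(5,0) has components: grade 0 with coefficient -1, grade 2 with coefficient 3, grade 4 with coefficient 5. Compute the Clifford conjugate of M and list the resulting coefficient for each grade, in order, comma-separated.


Clifford conjugate sign for grade k: (-1)^(k(k+1)/2)
Grade 0: (-1)^(0*1/2) = (-1)^0 = 1, coeff -1 -> -1
Grade 2: (-1)^(2*3/2) = (-1)^3 = -1, coeff 3 -> -3
Grade 4: (-1)^(4*5/2) = (-1)^10 = 1, coeff 5 -> 5
Conjugated coefficients: -1, -3, 5


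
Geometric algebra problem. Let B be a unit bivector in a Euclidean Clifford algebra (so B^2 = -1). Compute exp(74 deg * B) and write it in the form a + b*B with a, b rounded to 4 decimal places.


For a unit bivector B with B^2 = -1, the exponential series gives
e^(theta*B) = cos(theta) + sin(theta)*B (the GA analogue of Euler's formula).
theta = 74 degrees = 1.291544 rad
cos(74 deg) = 0.2756
sin(74 deg) = 0.9613
exp(theta*B) = 0.2756 + 0.9613*B


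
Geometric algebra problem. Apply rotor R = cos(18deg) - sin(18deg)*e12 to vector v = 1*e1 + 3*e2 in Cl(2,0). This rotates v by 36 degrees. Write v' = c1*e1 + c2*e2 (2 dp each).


Rotor R = cos(18deg) - sin(18deg)*e12
Rotation angle theta = 2 * 18 = 36 degrees
v' = R*v*~R rotates v by theta.
cos(36deg) = 0.8090, sin(36deg) = 0.5878
v'_1 = 1*cos(36deg) - 3*sin(36deg)
= 1*0.8090 - 3*0.5878
= -0.95
v'_2 = 1*sin(36deg) + 3*cos(36deg)
= 1*0.5878 + 3*0.8090
= 3.01
v' = -0.95*e1 + 3.01*e2


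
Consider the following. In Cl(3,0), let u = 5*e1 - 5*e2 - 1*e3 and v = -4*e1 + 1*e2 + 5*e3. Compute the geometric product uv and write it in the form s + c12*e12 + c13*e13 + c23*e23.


In Cl(3,0): e_i^2 = 1, e_ie_j = -e_je_i for i != j.
Scalar part = u . v = 5*(-4) + (-5)*1 + (-1)*5
= -20 + (-5) + (-5) = -30
e12 coeff = 5*1 - (-5)*(-4) = 5 - 20 = -15
e13 coeff = 5*5 - (-1)*(-4) = 25 - 4 = 21
e23 coeff = (-5)*5 - (-1)*1 = -25 - (-1) = -24
uv = -30 - 15*e12 + 21*e13 - 24*e23


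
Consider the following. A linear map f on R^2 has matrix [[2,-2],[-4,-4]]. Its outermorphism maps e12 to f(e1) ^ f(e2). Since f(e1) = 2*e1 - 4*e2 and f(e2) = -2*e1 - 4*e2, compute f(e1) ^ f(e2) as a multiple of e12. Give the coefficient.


The outermorphism of a linear map f sends e1^e2 to f(e1)^f(e2).
f(e1) = 2*e1 - 4*e2
f(e2) = -2*e1 - 4*e2
f(e1) ^ f(e2) = (2*e1 - 4*e2) ^ (-2*e1 - 4*e2)
= 2*(-4)*e12 + (-4)*(-2)*e21
= (-8 - 8)*e12
= -16*e12
Coefficient = -16


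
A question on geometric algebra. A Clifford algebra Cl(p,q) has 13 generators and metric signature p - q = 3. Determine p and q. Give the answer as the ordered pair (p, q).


We need p + q = 13 and p - q = 3.
Adding: 2p = 13 + 3 = 16, so p = 8.
Then q = 13 - 8 = 5.
(p, q) = (8, 5)


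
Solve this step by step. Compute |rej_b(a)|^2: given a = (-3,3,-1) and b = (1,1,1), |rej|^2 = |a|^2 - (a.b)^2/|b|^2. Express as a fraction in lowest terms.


|a|^2 = (-3)^2 + 3^2 + (-1)^2 = 19
|b|^2 = 1^2 + 1^2 + 1^2 = 3
a . b = (-3)*1 + 3*1 + (-1)*1 = -1
(a.b)^2 = (-1)^2 = 1
|rej|^2 = 19 - 1/3
= (57 - 1)/3
= 56/3
In lowest terms: 56/3


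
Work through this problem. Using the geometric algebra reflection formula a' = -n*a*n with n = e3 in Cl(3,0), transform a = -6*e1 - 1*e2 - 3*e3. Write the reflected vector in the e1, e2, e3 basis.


Reflection formula: a' = -n*a*n, with n = e3 (unit vector, n^2 = 1).
For reflection through hyperplane perp to e3:
The component along e3 flips sign, others stay.
a = (-6, -1, -3)
a' = (-6, -1, 3)
a' = -6*e1 - 1*e2 + 3*e3


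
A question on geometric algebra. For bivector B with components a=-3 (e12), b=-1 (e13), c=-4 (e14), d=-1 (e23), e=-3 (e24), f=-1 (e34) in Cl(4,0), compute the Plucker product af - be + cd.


Plucker relation: af - be + cd
a*f = (-3)*(-1) = 3
b*e = (-1)*(-3) = 3
c*d = (-4)*(-1) = 4
af - be + cd = 3 - 3 + 4
= 4


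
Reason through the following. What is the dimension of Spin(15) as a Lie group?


Spin(n) double-covers SO(n); both have Lie algebra so(n) of dimension n(n-1)/2.
n = 15
n(n-1) = 15 * 14 = 210
dim Spin(15) = 210/2 = 105


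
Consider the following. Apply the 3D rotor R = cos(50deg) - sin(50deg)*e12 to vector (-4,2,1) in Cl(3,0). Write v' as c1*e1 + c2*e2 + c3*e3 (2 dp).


Rotor R = cos(50deg) - sin(50deg)*e12
Rotation angle theta = 2 * 50 = 100 degrees in the e12 plane (e1 -> e2).
The component perpendicular to the plane (e3) is invariant: v'_3 = v3 = 1.00
cos(100deg) = -0.1736, sin(100deg) = 0.9848
v'_1 = v1*cos(theta) - v2*sin(theta) = -4*(-0.1736) - 2*0.9848 = -1.28
v'_2 = v1*sin(theta) + v2*cos(theta) = -4*0.9848 + 2*(-0.1736) = -4.29
v' = -1.28*e1 - 4.29*e2 + 1.00*e3


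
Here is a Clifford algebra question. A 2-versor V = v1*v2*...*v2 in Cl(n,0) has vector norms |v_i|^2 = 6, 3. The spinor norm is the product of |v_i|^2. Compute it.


Spinor norm N(V) = |v1|^2 * |v2|^2 * ... * |v2|^2
= 6 * 3
Running product: 6, 18
N(V) = 18


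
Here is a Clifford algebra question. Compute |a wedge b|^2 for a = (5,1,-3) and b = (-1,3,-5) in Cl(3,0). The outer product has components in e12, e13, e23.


a wedge b = (a1*b2 - a2*b1)*e12 + (a1*b3 - a3*b1)*e13 + (a2*b3 - a3*b2)*e23
e12 coeff: 5*3 - 1*(-1) = 15 - (-1) = 16
e13 coeff: 5*(-5) - (-3)*(-1) = -25 - 3 = -28
e23 coeff: 1*(-5) - (-3)*3 = -5 - (-9) = 4
|a wedge b|^2 = 16^2 + (-28)^2 + 4^2
= 256 + 784 + 16
= 1056


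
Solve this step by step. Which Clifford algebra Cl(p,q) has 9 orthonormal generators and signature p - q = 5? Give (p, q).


We need p + q = 9 and p - q = 5.
Adding: 2p = 9 + 5 = 14, so p = 7.
Then q = 9 - 7 = 2.
(p, q) = (7, 2)


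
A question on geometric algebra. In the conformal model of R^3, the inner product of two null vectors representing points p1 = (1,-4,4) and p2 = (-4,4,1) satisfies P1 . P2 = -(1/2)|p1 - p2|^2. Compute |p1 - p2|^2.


p1 - p2 = (5, -8, 3)
|p1 - p2|^2 = 5^2 + (-8)^2 + 3^2
= 25 + 64 + 9
= 98


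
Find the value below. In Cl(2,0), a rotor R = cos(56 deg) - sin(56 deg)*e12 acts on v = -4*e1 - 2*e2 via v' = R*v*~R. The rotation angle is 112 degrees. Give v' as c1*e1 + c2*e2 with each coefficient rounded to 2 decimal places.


Rotor R = cos(56deg) - sin(56deg)*e12
Rotation angle theta = 2 * 56 = 112 degrees
v' = R*v*~R rotates v by theta.
cos(112deg) = -0.3746, sin(112deg) = 0.9272
v'_1 = -4*cos(112deg) - (-2)*sin(112deg)
= -4*(-0.3746) - (-2)*0.9272
= 3.35
v'_2 = -4*sin(112deg) + (-2)*cos(112deg)
= -4*0.9272 + (-2)*(-0.3746)
= -2.96
v' = 3.35*e1 - 2.96*e2


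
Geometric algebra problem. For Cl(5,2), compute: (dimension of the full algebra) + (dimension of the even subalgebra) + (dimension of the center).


n = 5 + 2 = 7
Total dim = 2^7 = 128
Even subalgebra dim = 2^6 = 64
n is odd, so center dim = 2
Sum = 128 + 64 + 2 = 194


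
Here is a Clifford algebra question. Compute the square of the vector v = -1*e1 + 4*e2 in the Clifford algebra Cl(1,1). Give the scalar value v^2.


v^2 = sum of c_i^2 * e_i^2
Positive signature terms (e_i^2 = +1): (-1)^2 = 1
Negative signature terms (e_j^2 = -1): 4^2 = 16
v^2 = 1 - 16 = -15


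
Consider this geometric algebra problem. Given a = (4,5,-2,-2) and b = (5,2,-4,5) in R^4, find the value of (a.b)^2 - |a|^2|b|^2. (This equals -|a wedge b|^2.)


a . b = 4*5 + 5*2 + (-2)*(-4) + (-2)*5
= 20 + 10 + 8 + (-10) = 28
|a|^2 = 4^2 + 5^2 + (-2)^2 + (-2)^2 = 49
|b|^2 = 5^2 + 2^2 + (-4)^2 + 5^2 = 70
(a.b)^2 = 28^2 = 784
|a|^2 * |b|^2 = 49 * 70 = 3430
Result = 784 - 3430 = -2646


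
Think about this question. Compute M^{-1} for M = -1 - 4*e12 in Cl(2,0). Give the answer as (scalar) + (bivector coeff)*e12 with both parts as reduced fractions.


M = -1 - 4*e12, where e12^2 = -1.
Since M commutes with its reverse ~M = a - b*e12, M * ~M = a^2 - b^2*e12^2 = a^2 + b^2.
So M^{-1} = ~M / (a^2 + b^2) = (a - b*e12)/(a^2 + b^2).
a^2 + b^2 = 1 + 16 = 17
Scalar part = -1/17 = -1/17
Bivector coeff = 4/17 = 4/17
M^{-1} = -1/17 + 4/17*e12


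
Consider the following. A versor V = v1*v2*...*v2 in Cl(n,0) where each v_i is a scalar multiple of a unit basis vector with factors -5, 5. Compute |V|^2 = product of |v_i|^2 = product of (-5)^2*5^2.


Each vector v_i has |v_i|^2 = s_i^2
Squared scales: (-5)^2 = 25, 5^2 = 25
|V|^2 = 25 * 25
= 625


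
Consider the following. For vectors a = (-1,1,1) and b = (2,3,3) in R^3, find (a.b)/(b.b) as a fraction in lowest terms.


Projection coefficient = (a . b) / (b . b)
a . b = (-1)*2 + 1*3 + 1*3
= -2 + 3 + 3 = 4
b . b = 2^2 + 3^2 + 3^2
= 4 + 9 + 9 = 22
Coefficient = 4/22
In lowest terms: 2/11


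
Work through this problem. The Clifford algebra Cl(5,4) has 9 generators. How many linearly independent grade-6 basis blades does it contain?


Number of grade-k basis blades in Cl(p,q) with n = p + q is C(n, k).
n = 5 + 4 = 9
C(9, 6) = 9! / (6! * 3!)
= 362880 / (720 * 6)
= 84


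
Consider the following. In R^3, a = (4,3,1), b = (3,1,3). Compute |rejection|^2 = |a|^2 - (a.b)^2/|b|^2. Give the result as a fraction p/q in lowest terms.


|a|^2 = 4^2 + 3^2 + 1^2 = 26
|b|^2 = 3^2 + 1^2 + 3^2 = 19
a . b = 4*3 + 3*1 + 1*3 = 18
(a.b)^2 = 18^2 = 324
|rej|^2 = 26 - 324/19
= (494 - 324)/19
= 170/19
In lowest terms: 170/19


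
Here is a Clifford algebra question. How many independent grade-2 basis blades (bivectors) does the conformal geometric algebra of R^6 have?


The conformal model of R^6 uses Cl(7,1) with m = 6 + 2 = 8 generators.
Number of grade-2 blades = C(m, 2) = C(8, 2)
= 8*7/2 = 28


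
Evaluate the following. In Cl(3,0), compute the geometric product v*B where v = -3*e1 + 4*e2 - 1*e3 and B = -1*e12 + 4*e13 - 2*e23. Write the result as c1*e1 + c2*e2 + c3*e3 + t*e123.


vB has grade-1 (vector) and grade-3 (trivector) parts: vB = (v _| B) + (v ^ B).
Vector part <vB>_1:
  e1: -v2*b12 - v3*b13 = -(4)*(-1) - (-1)*(4) = 8
  e2: v1*b12 - v3*b23 = (-3)*(-1) - (-1)*(-2) = 1
  e3: v1*b13 + v2*b23 = (-3)*(4) + (4)*(-2) = -20
Trivector part <vB>_3:
  e123: v1*b23 - v2*b13 + v3*b12 = (-3)*(-2) - (4)*(4) + (-1)*(-1) = -9
vB = 8*e1 + 1*e2 - 20*e3 - 9*e123


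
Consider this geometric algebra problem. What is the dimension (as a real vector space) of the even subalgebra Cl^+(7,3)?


Even subalgebra dimension = 2^(n-1)
n = 7 + 3 = 10
2^(10 - 1) = 2^9 = 512
Verification: sum of C(10,k) for even k = 1 + 45 + 210 + 210 + 45 + 1 = 512
Result = 512


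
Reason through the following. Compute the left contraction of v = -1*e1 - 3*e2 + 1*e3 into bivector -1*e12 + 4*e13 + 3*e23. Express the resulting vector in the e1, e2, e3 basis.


Left contraction v _| B = <vB>_1 (grade-1 part of the geometric product vB).
Using e1_|e12 = e2, e2_|e12 = -e1, e1_|e13 = e3, e3_|e13 = -e1, e2_|e23 = e3, e3_|e23 = -e2:
e1 coeff: -v2*b12 - v3*b13 = -(-3)*(-1) - (1)*(4) = -7
e2 coeff: v1*b12 - v3*b23 = (-1)*(-1) - (1)*(3) = -2
e3 coeff: v1*b13 + v2*b23 = (-1)*(4) + (-3)*(3) = -13
v _| B = -7*e1 - 2*e2 - 13*e3


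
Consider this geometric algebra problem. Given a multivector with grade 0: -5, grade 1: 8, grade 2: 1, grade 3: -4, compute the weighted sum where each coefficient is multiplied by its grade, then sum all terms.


Grade-weighted sum = sum of grade_k * coefficient_k
0*(-5) = 0
1*8 = 8
2*1 = 2
3*(-4) = -12
Total = 0 + 8 + 2 + (-12) = -2


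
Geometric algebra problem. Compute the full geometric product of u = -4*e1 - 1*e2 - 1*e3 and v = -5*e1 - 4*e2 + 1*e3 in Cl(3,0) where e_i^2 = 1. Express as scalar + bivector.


In Cl(3,0): e_i^2 = 1, e_ie_j = -e_je_i for i != j.
Scalar part = u . v = (-4)*(-5) + (-1)*(-4) + (-1)*1
= 20 + 4 + (-1) = 23
e12 coeff = (-4)*(-4) - (-1)*(-5) = 16 - 5 = 11
e13 coeff = (-4)*1 - (-1)*(-5) = -4 - 5 = -9
e23 coeff = (-1)*1 - (-1)*(-4) = -1 - 4 = -5
uv = 23 + 11*e12 - 9*e13 - 5*e23


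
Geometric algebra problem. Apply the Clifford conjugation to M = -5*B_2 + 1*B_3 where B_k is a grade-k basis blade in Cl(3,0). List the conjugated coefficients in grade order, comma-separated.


Clifford conjugate sign for grade k: (-1)^(k(k+1)/2)
Grade 2: (-1)^(2*3/2) = (-1)^3 = -1, coeff -5 -> 5
Grade 3: (-1)^(3*4/2) = (-1)^6 = 1, coeff 1 -> 1
Conjugated coefficients: 5, 1


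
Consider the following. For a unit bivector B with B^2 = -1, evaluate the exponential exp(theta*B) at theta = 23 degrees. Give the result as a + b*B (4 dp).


For a unit bivector B with B^2 = -1, the exponential series gives
e^(theta*B) = cos(theta) + sin(theta)*B (the GA analogue of Euler's formula).
theta = 23 degrees = 0.401426 rad
cos(23 deg) = 0.9205
sin(23 deg) = 0.3907
exp(theta*B) = 0.9205 + 0.3907*B


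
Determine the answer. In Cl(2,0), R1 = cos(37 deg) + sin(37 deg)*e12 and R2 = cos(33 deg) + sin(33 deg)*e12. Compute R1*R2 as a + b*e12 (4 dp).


Same-plane rotors commute and their half-angles add:
R1*R2 = cos(a1 + a2) + sin(a1 + a2)*e12.
a1 + a2 = 37 + 33 = 70 deg
cos(70 deg) = 0.3420
sin(70 deg) = 0.9397
R1*R2 = 0.3420 + 0.9397*e12


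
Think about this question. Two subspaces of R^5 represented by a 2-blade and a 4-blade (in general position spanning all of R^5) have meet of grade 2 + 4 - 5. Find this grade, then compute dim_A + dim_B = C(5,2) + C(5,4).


Meet grade = grade(A) + grade(B) - n
= 2 + 4 - 5 = 1
C(5,2) = 10
C(5,4) = 5
dim_A + dim_B = 10 + 5 = 15


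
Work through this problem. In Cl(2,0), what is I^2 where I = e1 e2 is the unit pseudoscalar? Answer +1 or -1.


The pseudoscalar I = e1...e_n (product of all n generators) of Cl(p,q) satisfies I^2 = (-1)^(q + n(n-1)/2).
p = 2, q = 0, n = p + q = 2
n(n-1)/2 = 2 * 1 / 2 = 1
Exponent = q + n(n-1)/2 = 0 + 1 = 1
I^2 = (-1)^1 = -1


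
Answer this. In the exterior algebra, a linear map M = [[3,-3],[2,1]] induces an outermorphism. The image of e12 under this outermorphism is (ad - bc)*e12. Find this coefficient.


The outermorphism of a linear map f sends e1^e2 to f(e1)^f(e2).
f(e1) = 3*e1 + 2*e2
f(e2) = -3*e1 + 1*e2
f(e1) ^ f(e2) = (3*e1 + 2*e2) ^ (-3*e1 + 1*e2)
= 3*1*e12 + 2*(-3)*e21
= (3 - (-6))*e12
= 9*e12
Coefficient = 9


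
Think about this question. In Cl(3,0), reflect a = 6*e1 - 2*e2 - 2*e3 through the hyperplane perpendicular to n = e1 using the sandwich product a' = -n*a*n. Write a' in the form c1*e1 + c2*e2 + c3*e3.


Reflection formula: a' = -n*a*n, with n = e1 (unit vector, n^2 = 1).
For reflection through hyperplane perp to e1:
The component along e1 flips sign, others stay.
a = (6, -2, -2)
a' = (-6, -2, -2)
a' = -6*e1 - 2*e2 - 2*e3


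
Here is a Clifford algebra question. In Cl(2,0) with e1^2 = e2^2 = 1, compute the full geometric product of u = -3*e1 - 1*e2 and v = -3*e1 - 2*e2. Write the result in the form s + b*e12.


Expand: (-3*e1 - 1*e2)(-3*e1 - 2*e2)
= (-3)*(-3)*e1e1 + (-3)*(-2)*e1e2 + (-1)*(-3)*e2e1 + (-1)*(-2)*e2e2
Using e1^2 = e2^2 = 1, e2e1 = -e1e2:
Scalar part s = (-3)*(-3) + (-1)*(-2) = 9 + 2 = 11
Bivector part b = (-3)*(-2) - (-1)*(-3) = 6 - 3 = 3
uv = 11 + 3*e12


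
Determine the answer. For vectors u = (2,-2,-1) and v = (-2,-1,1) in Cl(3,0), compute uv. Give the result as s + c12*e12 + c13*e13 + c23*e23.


In Cl(3,0): e_i^2 = 1, e_ie_j = -e_je_i for i != j.
Scalar part = u . v = 2*(-2) + (-2)*(-1) + (-1)*1
= -4 + 2 + (-1) = -3
e12 coeff = 2*(-1) - (-2)*(-2) = -2 - 4 = -6
e13 coeff = 2*1 - (-1)*(-2) = 2 - 2 = 0
e23 coeff = (-2)*1 - (-1)*(-1) = -2 - 1 = -3
uv = -3 - 6*e12 + 0*e13 - 3*e23


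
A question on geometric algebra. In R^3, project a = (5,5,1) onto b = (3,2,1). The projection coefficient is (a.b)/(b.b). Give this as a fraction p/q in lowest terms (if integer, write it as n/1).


Projection coefficient = (a . b) / (b . b)
a . b = 5*3 + 5*2 + 1*1
= 15 + 10 + 1 = 26
b . b = 3^2 + 2^2 + 1^2
= 9 + 4 + 1 = 14
Coefficient = 26/14
In lowest terms: 13/7


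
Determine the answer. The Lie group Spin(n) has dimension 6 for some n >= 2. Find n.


dim Spin(n) = dim so(n) = n(n-1)/2.
Solve n(n-1)/2 = 6, i.e. n^2 - n - 12 = 0.
Discriminant = 1 + 8*6 = 49
n = (1 + sqrt(49))/2 = (1 + 7)/2 = 4


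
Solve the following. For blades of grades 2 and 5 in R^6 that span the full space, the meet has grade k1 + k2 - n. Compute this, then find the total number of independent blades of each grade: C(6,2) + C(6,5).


Meet grade = grade(A) + grade(B) - n
= 2 + 5 - 6 = 1
C(6,2) = 15
C(6,5) = 6
dim_A + dim_B = 15 + 6 = 21


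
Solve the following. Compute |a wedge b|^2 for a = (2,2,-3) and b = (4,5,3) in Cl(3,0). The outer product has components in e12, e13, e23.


a wedge b = (a1*b2 - a2*b1)*e12 + (a1*b3 - a3*b1)*e13 + (a2*b3 - a3*b2)*e23
e12 coeff: 2*5 - 2*4 = 10 - 8 = 2
e13 coeff: 2*3 - (-3)*4 = 6 - (-12) = 18
e23 coeff: 2*3 - (-3)*5 = 6 - (-15) = 21
|a wedge b|^2 = 2^2 + 18^2 + 21^2
= 4 + 324 + 441
= 769


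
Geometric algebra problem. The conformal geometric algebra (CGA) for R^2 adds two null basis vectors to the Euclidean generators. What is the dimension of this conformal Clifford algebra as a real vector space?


The conformal model of R^2 uses Cl(3,1): the 2 Euclidean generators plus two extra orthogonal generators e+ (e+^2 = +1) and e- (e-^2 = -1), from which the null vectors e0, einf are built.
Number of generators m = 2 + 2 = 4.
dim Cl(p,q) = 2^m = 2^4 = 16


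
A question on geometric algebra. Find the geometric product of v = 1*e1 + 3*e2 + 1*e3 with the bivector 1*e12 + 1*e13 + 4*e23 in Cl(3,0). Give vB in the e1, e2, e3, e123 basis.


vB has grade-1 (vector) and grade-3 (trivector) parts: vB = (v _| B) + (v ^ B).
Vector part <vB>_1:
  e1: -v2*b12 - v3*b13 = -(3)*(1) - (1)*(1) = -4
  e2: v1*b12 - v3*b23 = (1)*(1) - (1)*(4) = -3
  e3: v1*b13 + v2*b23 = (1)*(1) + (3)*(4) = 13
Trivector part <vB>_3:
  e123: v1*b23 - v2*b13 + v3*b12 = (1)*(4) - (3)*(1) + (1)*(1) = 2
vB = -4*e1 - 3*e2 + 13*e3 + 2*e123


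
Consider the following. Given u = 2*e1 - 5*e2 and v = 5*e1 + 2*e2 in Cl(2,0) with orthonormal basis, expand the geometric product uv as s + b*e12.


Expand: (2*e1 - 5*e2)(5*e1 + 2*e2)
= 2*5*e1e1 + 2*2*e1e2 + (-5)*5*e2e1 + (-5)*2*e2e2
Using e1^2 = e2^2 = 1, e2e1 = -e1e2:
Scalar part s = 2*5 + (-5)*2 = 10 + (-10) = 0
Bivector part b = 2*2 - (-5)*5 = 4 - (-25) = 29
uv = 0 + 29*e12


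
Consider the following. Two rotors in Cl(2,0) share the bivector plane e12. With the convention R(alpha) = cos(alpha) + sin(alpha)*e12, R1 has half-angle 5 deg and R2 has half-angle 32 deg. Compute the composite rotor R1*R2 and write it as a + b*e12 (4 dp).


Same-plane rotors commute and their half-angles add:
R1*R2 = cos(a1 + a2) + sin(a1 + a2)*e12.
a1 + a2 = 5 + 32 = 37 deg
cos(37 deg) = 0.7986
sin(37 deg) = 0.6018
R1*R2 = 0.7986 + 0.6018*e12


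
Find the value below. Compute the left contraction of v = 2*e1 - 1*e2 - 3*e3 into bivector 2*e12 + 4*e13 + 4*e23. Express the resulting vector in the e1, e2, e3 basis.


Left contraction v _| B = <vB>_1 (grade-1 part of the geometric product vB).
Using e1_|e12 = e2, e2_|e12 = -e1, e1_|e13 = e3, e3_|e13 = -e1, e2_|e23 = e3, e3_|e23 = -e2:
e1 coeff: -v2*b12 - v3*b13 = -(-1)*(2) - (-3)*(4) = 14
e2 coeff: v1*b12 - v3*b23 = (2)*(2) - (-3)*(4) = 16
e3 coeff: v1*b13 + v2*b23 = (2)*(4) + (-1)*(4) = 4
v _| B = 14*e1 + 16*e2 + 4*e3


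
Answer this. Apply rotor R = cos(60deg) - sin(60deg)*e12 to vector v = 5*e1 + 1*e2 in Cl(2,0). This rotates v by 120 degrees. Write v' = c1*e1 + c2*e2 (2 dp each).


Rotor R = cos(60deg) - sin(60deg)*e12
Rotation angle theta = 2 * 60 = 120 degrees
v' = R*v*~R rotates v by theta.
cos(120deg) = -0.5000, sin(120deg) = 0.8660
v'_1 = 5*cos(120deg) - 1*sin(120deg)
= 5*(-0.5000) - 1*0.8660
= -3.37
v'_2 = 5*sin(120deg) + 1*cos(120deg)
= 5*0.8660 + 1*(-0.5000)
= 3.83
v' = -3.37*e1 + 3.83*e2


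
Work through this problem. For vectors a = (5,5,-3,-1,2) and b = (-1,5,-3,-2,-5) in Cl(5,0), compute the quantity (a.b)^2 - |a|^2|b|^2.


a . b = 5*(-1) + 5*5 + (-3)*(-3) + (-1)*(-2) + 2*(-5)
= -5 + 25 + 9 + 2 + (-10) = 21
|a|^2 = 5^2 + 5^2 + (-3)^2 + (-1)^2 + 2^2 = 64
|b|^2 = (-1)^2 + 5^2 + (-3)^2 + (-2)^2 + (-5)^2 = 64
(a.b)^2 = 21^2 = 441
|a|^2 * |b|^2 = 64 * 64 = 4096
Result = 441 - 4096 = -3655


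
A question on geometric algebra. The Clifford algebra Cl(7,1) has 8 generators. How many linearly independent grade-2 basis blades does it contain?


Number of grade-k basis blades in Cl(p,q) with n = p + q is C(n, k).
n = 7 + 1 = 8
C(8, 2) = 8! / (2! * 6!)
= 40320 / (2 * 720)
= 28


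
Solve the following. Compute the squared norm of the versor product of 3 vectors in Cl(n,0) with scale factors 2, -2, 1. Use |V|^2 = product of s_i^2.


Each vector v_i has |v_i|^2 = s_i^2
Squared scales: 2^2 = 4, (-2)^2 = 4, 1^2 = 1
|V|^2 = 4 * 4 * 1
= 16


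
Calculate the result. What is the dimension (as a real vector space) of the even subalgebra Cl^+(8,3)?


Even subalgebra dimension = 2^(n-1)
n = 8 + 3 = 11
2^(11 - 1) = 2^10 = 1024
Verification: sum of C(11,k) for even k = 1 + 55 + 330 + 462 + 165 + 11 = 1024
Result = 1024


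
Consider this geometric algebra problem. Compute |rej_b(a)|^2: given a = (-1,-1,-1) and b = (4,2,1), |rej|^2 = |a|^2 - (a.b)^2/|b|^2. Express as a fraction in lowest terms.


|a|^2 = (-1)^2 + (-1)^2 + (-1)^2 = 3
|b|^2 = 4^2 + 2^2 + 1^2 = 21
a . b = (-1)*4 + (-1)*2 + (-1)*1 = -7
(a.b)^2 = (-7)^2 = 49
|rej|^2 = 3 - 49/21
= (63 - 49)/21
= 14/21
In lowest terms: 2/3


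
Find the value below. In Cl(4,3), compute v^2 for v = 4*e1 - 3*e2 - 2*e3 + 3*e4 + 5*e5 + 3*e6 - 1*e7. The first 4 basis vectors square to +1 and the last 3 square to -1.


v^2 = sum of c_i^2 * e_i^2
Positive signature terms (e_i^2 = +1): 4^2 + (-3)^2 + (-2)^2 + 3^2 = 38
Negative signature terms (e_j^2 = -1): 5^2 + 3^2 + (-1)^2 = 35
v^2 = 38 - 35 = 3
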